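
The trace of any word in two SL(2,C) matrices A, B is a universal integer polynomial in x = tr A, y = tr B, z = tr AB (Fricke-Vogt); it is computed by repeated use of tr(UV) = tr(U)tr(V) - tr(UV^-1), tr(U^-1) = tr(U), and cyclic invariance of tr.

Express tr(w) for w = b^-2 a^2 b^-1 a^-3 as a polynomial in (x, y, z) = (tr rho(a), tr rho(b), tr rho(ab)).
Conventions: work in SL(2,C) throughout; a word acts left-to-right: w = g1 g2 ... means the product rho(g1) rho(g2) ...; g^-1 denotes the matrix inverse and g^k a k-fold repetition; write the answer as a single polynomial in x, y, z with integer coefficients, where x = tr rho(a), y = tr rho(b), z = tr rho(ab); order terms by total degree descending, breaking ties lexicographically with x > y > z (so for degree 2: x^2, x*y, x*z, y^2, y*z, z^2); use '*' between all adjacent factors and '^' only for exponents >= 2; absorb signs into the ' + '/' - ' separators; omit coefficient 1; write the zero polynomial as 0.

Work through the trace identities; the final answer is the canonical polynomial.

so tr(b^-1) = tr(b) = y
so tr(b^-1 a) = tr(a)*tr(b) - tr(a b)   [inverse elimination on b] = x*y - z
reduce: tr(b^-1 a^-1) = tr(b^-1)*tr(a) - tr(b^-1 a)   [inverse elimination on a] = z
so tr(a^2 b) = tr(a)*tr(b a) - tr(b)   [square of a] = x*z - y
tr(a^2) = tr(a)*tr(a) - tr(1)   [square of a] = x^2 - 2
so tr(b a^2 b) = tr(b)*tr(a^2 b) - tr(a^2)   [square of b] = x*y*z - x^2 - y^2 + 2
tr(b a b a) = tr(a b)*tr(a b) - tr(1)   [split at a repeated a] = z^2 - 2
reduce: tr(b a b) = tr(b)*tr(a b) - tr(a)   [square of b] = y*z - x
so tr(b a^2 b a) = tr(a)*tr(b a b a) - tr(b a b)   [square of a] = x*z^2 - y*z - x
reduce: tr(b a^2 b a^-1) = tr(b a^2 b)*tr(a) - tr(b a^2 b a)   [inverse elimination on a] = x^2*y*z - x^3 - x*y^2 - x*z^2 + y*z + 3*x
reduce: tr(b a^2 b a^-2) = tr(b a^2 b a^-1)*tr(a) - tr(b a^2 b)   [inverse elimination on a] = x^3*y*z - x^4 - x^2*y^2 - x^2*z^2 + 4*x^2 + y^2 - 2
tr(a^-3 b a^2 b) = tr(b a^2 b a^-2)*tr(a) - tr(b a^2 b a^-1)   [inverse elimination on a] = x^4*y*z - x^5 - x^3*y^2 - x^3*z^2 - x^2*y*z + 5*x^3 + 2*x*y^2 + x*z^2 - y*z - 5*x
so tr(a^2 b^-1 a^-3 b) = tr(a^-3 b a^2)*tr(b) - tr(a^-3 b a^2 b)   [inverse elimination on b] = -x^4*y*z + x^5 + x^3*y^2 + x^3*z^2 + x^2*y*z - 5*x^3 - x*y^2 - x*z^2 + 5*x
so tr(b^-1 a^2 b^-1 a^-3) = tr(a^2 b^-1 a^-3)*tr(b) - tr(a^2 b^-1 a^-3 b)   [inverse elimination on b] = x^4*y*z - x^5 - x^3*y^2 - x^3*z^2 - x^2*y*z + 5*x^3 + x*y^2 + x*z^2 + y*z - 5*x
tr(b^-2 a^2 b^-1 a^-3) = tr(b^-1 a^2 b^-1 a^-3)*tr(b) - tr(b^-1 a^2 b^-1 a^-3 b)   [inverse elimination on b] = x^4*y^2*z - x^5*y - x^3*y^3 - x^3*y*z^2 - x^2*y^2*z + 5*x^3*y + x*y^3 + x*y*z^2 + y^2*z - 5*x*y - z

x^4*y^2*z - x^5*y - x^3*y^3 - x^3*y*z^2 - x^2*y^2*z + 5*x^3*y + x*y^3 + x*y*z^2 + y^2*z - 5*x*y - z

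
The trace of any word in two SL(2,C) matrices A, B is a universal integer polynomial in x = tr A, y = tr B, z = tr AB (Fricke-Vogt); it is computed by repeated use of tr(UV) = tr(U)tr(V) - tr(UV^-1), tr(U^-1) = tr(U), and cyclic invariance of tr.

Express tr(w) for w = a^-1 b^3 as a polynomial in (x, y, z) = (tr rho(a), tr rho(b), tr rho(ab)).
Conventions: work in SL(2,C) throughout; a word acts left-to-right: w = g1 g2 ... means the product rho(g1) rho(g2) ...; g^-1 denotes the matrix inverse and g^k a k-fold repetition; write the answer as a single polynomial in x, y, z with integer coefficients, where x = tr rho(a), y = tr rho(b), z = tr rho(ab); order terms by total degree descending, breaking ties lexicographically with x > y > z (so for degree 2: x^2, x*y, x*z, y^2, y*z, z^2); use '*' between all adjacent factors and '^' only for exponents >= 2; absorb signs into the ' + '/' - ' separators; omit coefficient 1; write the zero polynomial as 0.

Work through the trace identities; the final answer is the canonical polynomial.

trace(b^2) = trace(b) trace(b) - trace(1) = y^2 - 2
next, trace(b^3) = trace(b) trace(b^2) - trace(b) = y^3 - 3*y
trace(b a b) = trace(b) trace(a b) - trace(a) = y*z - x
next, trace(b^3 a) = trace(b) trace(b a b) - trace(b a) = y^2*z - x*y - z
trace(a^-1 b^3) = trace(b^3) trace(a) - trace(b^3 a) = x*y^3 - y^2*z - 2*x*y + z

x*y^3 - y^2*z - 2*x*y + z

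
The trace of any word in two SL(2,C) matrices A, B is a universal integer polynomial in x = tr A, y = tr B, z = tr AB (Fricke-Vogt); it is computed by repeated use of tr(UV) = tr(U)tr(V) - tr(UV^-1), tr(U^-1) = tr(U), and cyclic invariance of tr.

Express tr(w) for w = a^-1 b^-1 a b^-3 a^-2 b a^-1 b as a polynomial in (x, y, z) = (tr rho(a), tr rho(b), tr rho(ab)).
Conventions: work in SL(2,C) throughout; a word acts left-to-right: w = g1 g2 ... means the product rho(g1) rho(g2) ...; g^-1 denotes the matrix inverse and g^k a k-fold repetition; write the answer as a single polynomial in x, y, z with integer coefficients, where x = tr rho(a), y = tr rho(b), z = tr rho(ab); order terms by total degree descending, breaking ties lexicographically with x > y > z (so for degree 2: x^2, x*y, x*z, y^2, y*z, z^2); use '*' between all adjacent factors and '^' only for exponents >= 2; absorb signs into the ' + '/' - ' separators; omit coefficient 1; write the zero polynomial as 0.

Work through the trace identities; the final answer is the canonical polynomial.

tr(a^-1 b) = tr(b) * tr(a) - tr(b a)  (eliminate a^-1) = x*y - z
tr(a^-1 b a^-1) = tr(a^-1 b) * tr(a) - tr(a^-1 b a)  (eliminate a^-1) = x^2*y - x*z - y
tr(b^2) = tr(b) * tr(b) - tr(1)  (reduce the b square) = y^2 - 2
tr(b^2 a) = tr(b) * tr(a b) - tr(a)  (reduce the b square) = y*z - x
apply: tr(b a^-1 b) = tr(b^2) * tr(a) - tr(b^2 a)  (eliminate a^-1) = x*y^2 - y*z - x
use: tr(b a^2 b) = tr(a) * tr(b^2 a) - tr(b^2)  (reduce the a square) = x*y*z - x^2 - y^2 + 2
apply: tr(b a^2) = tr(a) * tr(b a) - tr(b)  (reduce the a square) = x*z - y
apply: tr(b a^2 b^2) = tr(b) * tr(b a^2 b) - tr(b a^2)  (reduce the b square) = x*y^2*z - x^2*y - y^3 - x*z + 3*y
tr(b a b a) = tr(b a) * tr(b a) - tr(1)  (split on b) = z^2 - 2
tr(a b a^2 b) = tr(a) * tr(b a b a) - tr(b a b)  (reduce the a square) = x*z^2 - y*z - x
tr(a b a^2) = tr(a) * tr(b a^2) - tr(b a)  (reduce the a square) = x^2*z - x*y - z
tr(b a^2 b^2 a) = tr(b) * tr(a b a^2 b) - tr(a b a^2)  (reduce the b square) = x*y*z^2 - x^2*z - y^2*z + z
apply: tr(b a^-1 b a^2 b) = tr(b a^2 b^2) * tr(a) - tr(b a^2 b^2 a)  (eliminate a^-1) = x^2*y^2*z - x^3*y - x*y^3 - x*y*z^2 + y^2*z + 3*x*y - z
tr(b a^2 b a b) = tr(b) * tr(a^2 b a b) - tr(a^2 b a)  (reduce the b square) = x*y*z^2 - x^2*z - y^2*z + z
use: tr(b a b a b a) = tr(b a b a) * tr(b a) - tr(a b)  (split on b) = z^3 - 3*z
tr(b a b a b) = tr(b) * tr(a b a b) - tr(a b a)  (reduce the b square) = y*z^2 - x*z - y
apply: tr(b a^2 b a b a) = tr(a) * tr(b a b a b a) - tr(b a b a b)  (reduce the a square) = x*z^3 - y*z^2 - 2*x*z + y
tr(b a^-1 b a^2 b a) = tr(b a^2 b a b) * tr(a) - tr(b a^2 b a b a)  (eliminate a^-1) = x^2*y*z^2 - x^3*z - x*y^2*z - x*z^3 + y*z^2 + 3*x*z - y
apply: tr(a b a^-1 b a^-1 b a) = tr(b a^-1 b a^2 b) * tr(a) - tr(b a^-1 b a^2 b a)  (eliminate a^-1) = x^3*y^2*z - x^4*y - x^2*y^3 - 2*x^2*y*z^2 + x^3*z + 2*x*y^2*z + x*z^3 + 3*x^2*y - y*z^2 - 4*x*z + y
use: tr(b a b a b^2) = tr(b) * tr(b a b a b) - tr(b a b a)  (reduce the b square) = y^2*z^2 - x*y*z - y^2 - z^2 + 2
use: tr(b a b a b^2 a) = tr(b) * tr(a b a b a b) - tr(a b a b a)  (reduce the b square) = y*z^3 - x*z^2 - 2*y*z + x
tr(b a^-1 b a b a b) = tr(b a b a b^2) * tr(a) - tr(b a b a b^2 a)  (eliminate a^-1) = x*y^2*z^2 - x^2*y*z - y*z^3 - x*y^2 + 2*y*z + x
tr(b a b a b a b a) = tr(a b a b a b) * tr(a b) - tr(b a b a)  (split on a) = z^4 - 4*z^2 + 2
tr(b a^-1 b a b a b a) = tr(b a b a b a b) * tr(a) - tr(b a b a b a b a)  (eliminate a^-1) = x*y*z^3 - x^2*z^2 - z^4 - 2*x*y*z + x^2 + 4*z^2 - 2
apply: tr(a b a^-1 b a^-1 b a b) = tr(b a^-1 b a b a b) * tr(a) - tr(b a^-1 b a b a b a)  (eliminate a^-1) = x^2*y^2*z^2 - x^3*y*z - 2*x*y*z^3 - x^2*y^2 + x^2*z^2 + z^4 + 4*x*y*z - 4*z^2 + 2
apply: tr(b^-1 a b a^-1 b a^-1 b a) = tr(a b a^-1 b a^-1 b a) * tr(b) - tr(a b a^-1 b a^-1 b a b)  (eliminate b^-1) = x^3*y^3*z - x^4*y^2 - x^2*y^4 - 3*x^2*y^2*z^2 + 2*x^3*y*z + 2*x*y^3*z + 3*x*y*z^3 + 4*x^2*y^2 - x^2*z^2 - y^2*z^2 - z^4 - 8*x*y*z + y^2 + 4*z^2 - 2
tr(a^-1 b a^-1 b a^-1 b^-1 a b) = tr(b^-1 a b a^-1 b a^-1 b) * tr(a) - tr(b^-1 a b a^-1 b a^-1 b a)  (eliminate a^-1) = -x^3*y^3*z + x^4*y^2 + x^2*y^4 + 3*x^2*y^2*z^2 - 2*x^3*y*z - 2*x*y^3*z - 3*x*y*z^3 - 3*x^2*y^2 + x^2*z^2 + y^2*z^2 + z^4 + 7*x*y*z - x^2 - y^2 - 4*z^2 + 2
apply: tr(b^-1 a^-1 b a^-1 b a^-1 b^-1 a) = tr(a^-1 b a^-1 b a^-1 b^-1 a) * tr(b) - tr(a^-1 b a^-1 b a^-1 b^-1 a b)  (eliminate b^-1) = x^3*y^3*z - x^4*y^2 - x^2*y^4 - 3*x^2*y^2*z^2 + 2*x^3*y*z + 2*x*y^3*z + 3*x*y*z^3 + 4*x^2*y^2 - x^2*z^2 - y^2*z^2 - z^4 - 8*x*y*z + x^2 + 4*z^2 - 2
tr(a^-1 b a^-1 b a^-1 b^-1 a b^-2) = tr(b^-1 a^-1 b a^-1 b a^-1 b^-1 a) * tr(b) - tr(b^-1 a^-1 b a^-1 b a^-1 b^-1 a b)  (eliminate b^-1) = x^3*y^4*z - x^4*y^3 - x^2*y^5 - 3*x^2*y^3*z^2 + 2*x^3*y^2*z + 2*x*y^4*z + 3*x*y^2*z^3 + 4*x^2*y^3 - x^2*y*z^2 - y^3*z^2 - y*z^4 - 8*x*y^2*z + 4*y*z^2 + x*z - y
apply: tr(b a^-1 b a^-1 b^-1 a b^-3 a^-1) = tr(a^-1 b a^-1 b a^-1 b^-1 a b^-2) * tr(b) - tr(a^-1 b a^-1 b a^-1 b^-1 a b^-1)  (eliminate b^-1) = x^3*y^5*z - x^4*y^4 - x^2*y^6 - 3*x^2*y^4*z^2 + x^3*y^3*z + 2*x*y^5*z + 3*x*y^3*z^3 + x^4*y^2 + 5*x^2*y^4 + 2*x^2*y^2*z^2 - y^4*z^2 - y^2*z^4 - 2*x^3*y*z - 10*x*y^3*z - 3*x*y*z^3 - 4*x^2*y^2 + x^2*z^2 + 5*y^2*z^2 + z^4 + 9*x*y*z - x^2 - y^2 - 4*z^2 + 2
tr(a b a^-1 b) = tr(b a b) * tr(a) - tr(b a b a)  (eliminate a^-1) = x*y*z - x^2 - z^2 + 2
tr(a^-1 b^-1 a b) = tr(a b a^-1) * tr(b) - tr(a b a^-1 b)  (eliminate b^-1) = -x*y*z + x^2 + y^2 + z^2 - 2
tr(a^-1 b^-1 a b^-1) = tr(a^-1 b^-1 a) * tr(b) - tr(a^-1 b^-1 a b)  (eliminate b^-1) = x*y*z - x^2 - z^2 + 2
tr(a^2) = tr(a) * tr(a) - tr(1)  (reduce the a square) = x^2 - 2
tr(b^-1 a^2 b a) = tr(a^2 b a) * tr(b) - tr(a^2 b a b)  (eliminate b^-1) = x^2*y*z - x*y^2 - x*z^2 + x
tr(a b a^-1 b^-1 a) = tr(b^-1 a^2 b) * tr(a) - tr(b^-1 a^2 b a)  (eliminate a^-1) = -x^2*y*z + x^3 + x*y^2 + x*z^2 - 3*x
use: tr(b^-1 a b a b a) = tr(a b a b a) * tr(b) - tr(a b a b a b)  (eliminate b^-1) = x*y*z^2 - y^2*z - z^3 - x*y + 3*z
apply: tr(a b a^-1 b^-1 a b) = tr(b^-1 a b a b) * tr(a) - tr(b^-1 a b a b a)  (eliminate a^-1) = -x*y*z^2 + x^2*z + y^2*z + z^3 - 3*z
use: tr(b^-1 a b a^-1 b^-1 a) = tr(a b a^-1 b^-1 a) * tr(b) - tr(a b a^-1 b^-1 a b)  (eliminate b^-1) = -x^2*y^2*z + x^3*y + x*y^3 + 2*x*y*z^2 - x^2*z - y^2*z - z^3 - 3*x*y + 3*z
tr(b a^-1 b^-1 a b^-2 a) = tr(b^-1 a b a^-1 b^-1 a) * tr(b) - tr(b^-1 a b a^-1 b^-1 a b)  (eliminate b^-1) = -x^2*y^3*z + x^3*y^2 + x*y^4 + 2*x*y^2*z^2 - y^3*z - y*z^3 - x^3 - 4*x*y^2 - x*z^2 + 3*y*z + 3*x
use: tr(a^-1 b a^-1 b^-1 a b^-2) = tr(b a^-1 b^-1 a b^-2) * tr(a) - tr(b a^-1 b^-1 a b^-2 a)  (eliminate a^-1) = x^2*y^3*z - x^3*y^2 - x*y^4 - 2*x*y^2*z^2 + x^2*y*z + y^3*z + y*z^3 + 4*x*y^2 - 3*y*z - x
tr(a^-1 b^-1 a b^-3 a^-2 b a^-1 b) = tr(b a^-1 b a^-1 b^-1 a b^-3 a^-1) * tr(a) - tr(b a^-1 b a^-1 b^-1 a b^-3)  (eliminate a^-1) = x^4*y^5*z - x^5*y^4 - x^3*y^6 - 3*x^3*y^4*z^2 + x^4*y^3*z + 2*x^2*y^5*z + 3*x^2*y^3*z^3 + x^5*y^2 + 5*x^3*y^4 + 2*x^3*y^2*z^2 - x*y^4*z^2 - x*y^2*z^4 - 2*x^4*y*z - 11*x^2*y^3*z - 3*x^2*y*z^3 - 3*x^3*y^2 + x^3*z^2 + x*y^4 + 7*x*y^2*z^2 + x*z^4 + 8*x^2*y*z - y^3*z - y*z^3 - x^3 - 5*x*y^2 - 4*x*z^2 + 3*y*z + 3*x

x^4*y^5*z - x^5*y^4 - x^3*y^6 - 3*x^3*y^4*z^2 + x^4*y^3*z + 2*x^2*y^5*z + 3*x^2*y^3*z^3 + x^5*y^2 + 5*x^3*y^4 + 2*x^3*y^2*z^2 - x*y^4*z^2 - x*y^2*z^4 - 2*x^4*y*z - 11*x^2*y^3*z - 3*x^2*y*z^3 - 3*x^3*y^2 + x^3*z^2 + x*y^4 + 7*x*y^2*z^2 + x*z^4 + 8*x^2*y*z - y^3*z - y*z^3 - x^3 - 5*x*y^2 - 4*x*z^2 + 3*y*z + 3*x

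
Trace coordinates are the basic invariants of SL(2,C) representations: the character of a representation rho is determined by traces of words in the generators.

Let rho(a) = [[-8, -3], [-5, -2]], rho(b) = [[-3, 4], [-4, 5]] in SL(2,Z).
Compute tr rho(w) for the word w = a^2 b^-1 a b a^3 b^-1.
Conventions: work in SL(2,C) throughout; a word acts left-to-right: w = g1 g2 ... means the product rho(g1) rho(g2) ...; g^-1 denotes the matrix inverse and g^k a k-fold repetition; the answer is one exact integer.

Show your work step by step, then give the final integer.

-4061374

rho(a) = [[-8, -3], [-5, -2]]
... * rho(a) = [[-8, -3], [-5, -2]]  ->  [[79, 30], [50, 19]]
... * rho(b^-1) = [[5, -4], [4, -3]]  ->  [[515, -406], [326, -257]]
... * rho(a) = [[-8, -3], [-5, -2]]  ->  [[-2090, -733], [-1323, -464]]
... * rho(b) = [[-3, 4], [-4, 5]]  ->  [[9202, -12025], [5825, -7612]]
... * rho(a) = [[-8, -3], [-5, -2]]  ->  [[-13491, -3556], [-8540, -2251]]
... * rho(a) = [[-8, -3], [-5, -2]]  ->  [[125708, 47585], [79575, 30122]]
... * rho(a) = [[-8, -3], [-5, -2]]  ->  [[-1243589, -472294], [-787210, -298969]]
... * rho(b^-1) = [[5, -4], [4, -3]]  ->  [[-8107121, 6391238], [-5131926, 4045747]]
tr = -8107121 + 4045747 = -4061374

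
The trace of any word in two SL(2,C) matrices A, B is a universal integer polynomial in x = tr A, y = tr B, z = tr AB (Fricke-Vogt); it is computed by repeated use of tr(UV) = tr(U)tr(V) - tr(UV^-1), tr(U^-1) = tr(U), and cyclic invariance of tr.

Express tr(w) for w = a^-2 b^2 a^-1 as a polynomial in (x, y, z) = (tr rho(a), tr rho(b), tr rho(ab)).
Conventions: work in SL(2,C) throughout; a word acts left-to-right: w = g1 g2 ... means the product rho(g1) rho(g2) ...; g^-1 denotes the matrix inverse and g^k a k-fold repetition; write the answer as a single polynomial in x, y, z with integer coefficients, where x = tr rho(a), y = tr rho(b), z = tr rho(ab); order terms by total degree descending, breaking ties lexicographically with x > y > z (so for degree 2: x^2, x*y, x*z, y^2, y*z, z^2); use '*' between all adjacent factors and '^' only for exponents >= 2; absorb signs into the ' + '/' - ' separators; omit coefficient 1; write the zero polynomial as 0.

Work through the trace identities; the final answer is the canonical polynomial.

x^3*y^2 - x^2*y*z - x^3 - 2*x*y^2 + y*z + 3*x

apply: tr(b^2) = tr(b) * tr(b) - tr(1)  (reduce the b square) = y^2 - 2
tr(b^2 a) = tr(b) * tr(a b) - tr(a)  (reduce the b square) = y*z - x
tr(b^2 a^-1) = tr(b^2) * tr(a) - tr(b^2 a)  (eliminate a^-1) = x*y^2 - y*z - x
tr(a^-1 b^2 a^-1) = tr(b^2 a^-1) * tr(a) - tr(b^2)  (eliminate a^-1) = x^2*y^2 - x*y*z - x^2 - y^2 + 2
tr(a^-2 b^2 a^-1) = tr(a^-1 b^2 a^-1) * tr(a) - tr(a^-1 b^2)  (eliminate a^-1) = x^3*y^2 - x^2*y*z - x^3 - 2*x*y^2 + y*z + 3*x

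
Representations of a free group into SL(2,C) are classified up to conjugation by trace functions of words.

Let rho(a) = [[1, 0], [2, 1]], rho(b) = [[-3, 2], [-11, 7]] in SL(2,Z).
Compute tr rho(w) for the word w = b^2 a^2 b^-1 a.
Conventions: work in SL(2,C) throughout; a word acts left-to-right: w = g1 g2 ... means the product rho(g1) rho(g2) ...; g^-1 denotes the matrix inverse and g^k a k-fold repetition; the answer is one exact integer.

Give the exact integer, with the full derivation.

-112

rho(b) = [[-3, 2], [-11, 7]]
... * rho(b) = [[-3, 2], [-11, 7]]  ->  [[-13, 8], [-44, 27]]
... * rho(a) = [[1, 0], [2, 1]]  ->  [[3, 8], [10, 27]]
... * rho(a) = [[1, 0], [2, 1]]  ->  [[19, 8], [64, 27]]
... * rho(b^-1) = [[7, -2], [11, -3]]  ->  [[221, -62], [745, -209]]
... * rho(a) = [[1, 0], [2, 1]]  ->  [[97, -62], [327, -209]]
tr = 97 + -209 = -112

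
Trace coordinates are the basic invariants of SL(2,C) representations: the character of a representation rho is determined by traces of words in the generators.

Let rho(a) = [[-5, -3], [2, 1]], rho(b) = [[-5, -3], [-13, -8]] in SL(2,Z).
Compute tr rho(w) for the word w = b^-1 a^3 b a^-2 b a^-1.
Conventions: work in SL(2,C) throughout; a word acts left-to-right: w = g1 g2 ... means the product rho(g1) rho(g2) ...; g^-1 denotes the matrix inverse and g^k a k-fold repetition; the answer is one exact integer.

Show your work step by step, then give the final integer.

6062

rho(b^-1) = [[-8, 3], [13, -5]]
... * rho(a) = [[-5, -3], [2, 1]]  ->  [[46, 27], [-75, -44]]
... * rho(a) = [[-5, -3], [2, 1]]  ->  [[-176, -111], [287, 181]]
... * rho(a) = [[-5, -3], [2, 1]]  ->  [[658, 417], [-1073, -680]]
... * rho(b) = [[-5, -3], [-13, -8]]  ->  [[-8711, -5310], [14205, 8659]]
... * rho(a^-1) = [[1, 3], [-2, -5]]  ->  [[1909, 417], [-3113, -680]]
... * rho(a^-1) = [[1, 3], [-2, -5]]  ->  [[1075, 3642], [-1753, -5939]]
... * rho(b) = [[-5, -3], [-13, -8]]  ->  [[-52721, -32361], [85972, 52771]]
... * rho(a^-1) = [[1, 3], [-2, -5]]  ->  [[12001, 3642], [-19570, -5939]]
tr = 12001 + -5939 = 6062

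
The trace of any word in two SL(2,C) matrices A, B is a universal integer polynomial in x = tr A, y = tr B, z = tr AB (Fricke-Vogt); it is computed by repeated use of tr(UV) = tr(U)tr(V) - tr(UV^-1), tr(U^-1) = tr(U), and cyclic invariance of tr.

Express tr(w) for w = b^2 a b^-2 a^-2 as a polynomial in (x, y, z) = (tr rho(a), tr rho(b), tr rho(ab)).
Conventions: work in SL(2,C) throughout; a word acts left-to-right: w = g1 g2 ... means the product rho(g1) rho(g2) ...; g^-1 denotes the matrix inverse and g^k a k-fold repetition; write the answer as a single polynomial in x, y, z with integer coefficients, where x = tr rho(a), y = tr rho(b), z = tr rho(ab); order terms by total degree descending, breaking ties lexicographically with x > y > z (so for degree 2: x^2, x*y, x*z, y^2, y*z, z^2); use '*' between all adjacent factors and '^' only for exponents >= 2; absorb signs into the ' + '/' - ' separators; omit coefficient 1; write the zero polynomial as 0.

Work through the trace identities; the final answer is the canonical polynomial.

trace(a^2 b) = trace(a)*trace(b a) - trace(b) = x*z - y
next, trace(a^2) = trace(a)*trace(a) - trace(1) = x^2 - 2
trace(a b^2 a) = trace(b)*trace(a^2 b) - trace(a^2) = x*y*z - x^2 - y^2 + 2
and trace(a b a b) = trace(a b)*trace(a b) - trace(1)   [split at repeated a] = z^2 - 2
trace(a b^2 a b) = trace(b)*trace(a b a b) - trace(a b a) = y*z^2 - x*z - y
trace(b^2 a b^-1 a) = trace(a b^2 a)*trace(b) - trace(a b^2 a b) = x*y^2*z - x^2*y - y^3 - y*z^2 + x*z + 3*y
next, trace(a^-1 b^2 a b^-1) = trace(b^2 a b^-1)*trace(a) - trace(b^2 a b^-1 a) = -x*y^2*z + x^2*y + y^3 + y*z^2 - 3*y
and trace(a^-2 b^2 a b^-1) = trace(a^-1 b^2 a b^-1)*trace(a) - trace(a^-1 b^2 a b^-1 a) = -x^2*y^2*z + x^3*y + x*y^3 + x*y*z^2 - 3*x*y - z
trace(b^2) = trace(b)*trace(b) - trace(1) = y^2 - 2
next, trace(b^2 a) = trace(b)*trace(a b) - trace(a) = y*z - x
next, trace(a^-1 b^2) = trace(b^2)*trace(a) - trace(b^2 a) = x*y^2 - y*z - x
trace(b^2 a b^-2 a^-2) = trace(a^-2 b^2 a b^-1)*trace(b) - trace(a^-2 b^2 a) = -x^2*y^3*z + x^3*y^2 + x*y^4 + x*y^2*z^2 - 4*x*y^2 + x

-x^2*y^3*z + x^3*y^2 + x*y^4 + x*y^2*z^2 - 4*x*y^2 + x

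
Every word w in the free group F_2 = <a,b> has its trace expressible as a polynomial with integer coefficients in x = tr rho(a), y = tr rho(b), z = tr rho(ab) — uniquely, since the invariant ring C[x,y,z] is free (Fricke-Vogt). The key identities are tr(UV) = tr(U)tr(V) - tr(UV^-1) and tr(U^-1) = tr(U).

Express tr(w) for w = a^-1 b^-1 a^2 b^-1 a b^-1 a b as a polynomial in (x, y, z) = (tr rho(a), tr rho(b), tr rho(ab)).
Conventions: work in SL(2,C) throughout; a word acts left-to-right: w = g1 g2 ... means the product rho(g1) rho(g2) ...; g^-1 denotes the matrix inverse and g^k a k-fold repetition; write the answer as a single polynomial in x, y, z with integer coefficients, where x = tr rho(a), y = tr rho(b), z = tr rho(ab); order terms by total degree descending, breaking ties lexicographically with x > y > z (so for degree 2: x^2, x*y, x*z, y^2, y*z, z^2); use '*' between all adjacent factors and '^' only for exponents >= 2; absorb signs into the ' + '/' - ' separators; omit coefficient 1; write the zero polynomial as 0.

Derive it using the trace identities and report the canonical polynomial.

trace(a^2) = trace(a) trace(a) - trace(1)   [square of a] = x^2 - 2
trace(a^3) = trace(a) trace(a^2) - trace(a)   [square of a] = x^3 - 3*x
trace(a^4) = trace(a) trace(a^3) - trace(a^2)   [square of a] = x^4 - 4*x^2 + 2
trace(b a^2) = trace(a) trace(b a) - trace(b)   [square of a] = x*z - y
trace(a^2 b a) = trace(a) trace(b a^2) - trace(b a)   [square of a] = x^2*z - x*y - z
trace(a^2 b a^2) = trace(a) trace(a^2 b a) - trace(a^2 b)   [square of a] = x^3*z - x^2*y - 2*x*z + y
trace(a^4 b a) = trace(a) trace(a^2 b a^2) - trace(a^2 b a)   [square of a] = x^4*z - x^3*y - 3*x^2*z + 2*x*y + z
trace(b a b a) = trace(a b) trace(a b) - trace(1)   [split at a repeated a] = z^2 - 2
trace(b a b) = trace(b) trace(a b) - trace(a)   [square of b] = y*z - x
trace(a b a b a) = trace(a) trace(b a b a) - trace(b a b)   [square of a] = x*z^2 - y*z - x
trace(a^2 b a b a) = trace(a) trace(a b a b a) - trace(a b a b)   [square of a] = x^2*z^2 - x*y*z - x^2 - z^2 + 2
trace(a^4 b a b) = trace(a) trace(a^2 b a b a) - trace(a^2 b a b)   [square of a] = x^3*z^2 - x^2*y*z - x^3 - 2*x*z^2 + y*z + 3*x
trace(b^-1 a^4 b a) = trace(a^4 b a) trace(b) - trace(a^4 b a b)   [inverse elimination on b] = x^4*y*z - x^3*y^2 - x^3*z^2 - 2*x^2*y*z + x^3 + 2*x*y^2 + 2*x*z^2 - 3*x
trace(a b a^-1 b^-1 a^3) = trace(b^-1 a^4 b) trace(a) - trace(b^-1 a^4 b a)   [inverse elimination on a] = -x^4*y*z + x^5 + x^3*y^2 + x^3*z^2 + 2*x^2*y*z - 5*x^3 - 2*x*y^2 - 2*x*z^2 + 5*x
trace(b a^3 b a b) = trace(b) trace(a^3 b a b) - trace(a^3 b a)   [square of b] = x^2*y*z^2 - x^3*z - x*y^2*z - y*z^2 + 2*x*z + y
trace(b a b a b a) = trace(b a) trace(b a b a) - trace(b^-1 a^-1)   [split at a repeated b] = z^3 - 3*z
trace(b a b a b) = trace(b) trace(a b a b) - trace(a b a)   [square of b] = y*z^2 - x*z - y
trace(b a b a b a^2) = trace(a) trace(b a b a b a) - trace(b a b a b)   [square of a] = x*z^3 - y*z^2 - 2*x*z + y
trace(b a^3 b a b a) = trace(a) trace(b a b a b a^2) - trace(b a b a b a)   [square of a] = x^2*z^3 - x*y*z^2 - 2*x^2*z - z^3 + x*y + 3*z
trace(a^3 b a b a^-1 b) = trace(b a^3 b a b) trace(a) - trace(b a^3 b a b a)   [inverse elimination on a] = x^3*y*z^2 - x^4*z - x^2*y^2*z - x^2*z^3 + 4*x^2*z + z^3 - 3*z
trace(a b a^-1 b^-1 a^3 b) = trace(a^3 b a b a^-1) trace(b) - trace(a^3 b a b a^-1 b)   [inverse elimination on b] = -x^3*y*z^2 + x^4*z + x^2*y^2*z + x^2*z^3 + x*y*z^2 - 4*x^2*z - y^2*z - z^3 - x*y + 3*z
trace(a b^-1 a b a^-1 b^-1 a^2) = trace(a b a^-1 b^-1 a^3) trace(b) - trace(a b a^-1 b^-1 a^3 b)   [inverse elimination on b] = -x^4*y^2*z + x^5*y + x^3*y^3 + 2*x^3*y*z^2 - x^4*z + x^2*y^2*z - x^2*z^3 - 5*x^3*y - 2*x*y^3 - 3*x*y*z^2 + 4*x^2*z + y^2*z + z^3 + 6*x*y - 3*z
trace(b a^2 b) = trace(b) trace(a^2 b) - trace(a^2)   [square of b] = x*y*z - x^2 - y^2 + 2
trace(b a^2 b a^2) = trace(a) trace(b a^2 b a) - trace(b a^2 b)   [square of a] = x^2*z^2 - 2*x*y*z + y^2 - 2
trace(a^2 b a^2 b a) = trace(a) trace(b a^2 b a^2) - trace(b a^2 b a)   [square of a] = x^3*z^2 - 2*x^2*y*z + x*y^2 - x*z^2 + y*z - x
trace(b a^2 b a b) = trace(b) trace(a^2 b a b) - trace(a^2 b a)   [square of b] = x*y*z^2 - x^2*z - y^2*z + z
trace(a^2 b a^2 b a b) = trace(a) trace(b a^2 b a b a) - trace(b a^2 b a b)   [square of a] = x^2*z^3 - 2*x*y*z^2 - x^2*z + y^2*z + x*y - z
trace(b^-1 a^2 b a^2 b a) = trace(a^2 b a^2 b a) trace(b) - trace(a^2 b a^2 b a b)   [inverse elimination on b] = x^3*y*z^2 - 2*x^2*y^2*z - x^2*z^3 + x*y^3 + x*y*z^2 + x^2*z - 2*x*y + z
trace(a b a^-1 b^-1 a^2 b a) = trace(b^-1 a^2 b a^2 b) trace(a) - trace(b^-1 a^2 b a^2 b a)   [inverse elimination on a] = -x^3*y*z^2 + x^4*z + 2*x^2*y^2*z + x^2*z^3 - x^3*y - x*y^3 - x*y*z^2 - 3*x^2*z + 3*x*y - z
trace(b a b a b a b a) = trace(b a) trace(b a b a b a) - trace(b^-1 a^-1 b^-1 a^-1)   [split at a repeated b] = z^4 - 4*z^2 + 2
trace(b a b a b a b) = trace(b) trace(a b a b a b) - trace(a b a b a)   [square of b] = y*z^3 - x*z^2 - 2*y*z + x
trace(a^2 b a b a b a b) = trace(a) trace(b a b a b a b a) - trace(b a b a b a b)   [square of a] = x*z^4 - y*z^3 - 3*x*z^2 + 2*y*z + x
trace(b^-1 a^2 b a b a b a) = trace(a^2 b a b a b a) trace(b) - trace(a^2 b a b a b a b)   [inverse elimination on b] = x^2*y*z^3 - x*y^2*z^2 - x*z^4 - 2*x^2*y*z + x*y^2 + 3*x*z^2 + y*z - x
trace(a b a^-1 b^-1 a^2 b a b) = trace(b^-1 a^2 b a b a b) trace(a) - trace(b^-1 a^2 b a b a b a)   [inverse elimination on a] = -x^2*y*z^3 + x^3*z^2 + x*y^2*z^2 + x*z^4 + x^2*y*z - x^3 - x*y^2 - 4*x*z^2 - y*z + 3*x
trace(a b^-1 a b a^-1 b^-1 a^2 b) = trace(a b a^-1 b^-1 a^2 b a) trace(b) - trace(a b a^-1 b^-1 a^2 b a b)   [inverse elimination on b] = -x^3*y^2*z^2 + x^4*y*z + 2*x^2*y^3*z + 2*x^2*y*z^3 - x^3*y^2 - x^3*z^2 - x*y^4 - 2*x*y^2*z^2 - x*z^4 - 4*x^2*y*z + x^3 + 4*x*y^2 + 4*x*z^2 - 3*x
trace(a^-1 b^-1 a^2 b^-1 a b^-1 a b) = trace(a b^-1 a b a^-1 b^-1 a^2) trace(b) - trace(a b^-1 a b a^-1 b^-1 a^2 b)   [inverse elimination on b] = -x^4*y^3*z + x^5*y^2 + x^3*y^4 + 3*x^3*y^2*z^2 - 2*x^4*y*z - x^2*y^3*z - 3*x^2*y*z^3 - 4*x^3*y^2 + x^3*z^2 - x*y^4 - x*y^2*z^2 + x*z^4 + 8*x^2*y*z + y^3*z + y*z^3 - x^3 + 2*x*y^2 - 4*x*z^2 - 3*y*z + 3*x

-x^4*y^3*z + x^5*y^2 + x^3*y^4 + 3*x^3*y^2*z^2 - 2*x^4*y*z - x^2*y^3*z - 3*x^2*y*z^3 - 4*x^3*y^2 + x^3*z^2 - x*y^4 - x*y^2*z^2 + x*z^4 + 8*x^2*y*z + y^3*z + y*z^3 - x^3 + 2*x*y^2 - 4*x*z^2 - 3*y*z + 3*x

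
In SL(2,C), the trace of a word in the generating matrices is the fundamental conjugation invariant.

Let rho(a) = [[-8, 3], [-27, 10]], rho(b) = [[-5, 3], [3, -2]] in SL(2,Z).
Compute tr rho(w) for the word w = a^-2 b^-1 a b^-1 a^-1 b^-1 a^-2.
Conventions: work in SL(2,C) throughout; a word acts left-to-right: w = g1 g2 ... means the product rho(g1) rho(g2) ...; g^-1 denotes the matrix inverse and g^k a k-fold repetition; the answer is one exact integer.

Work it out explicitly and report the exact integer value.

369713

rho(a^-1) = [[10, -3], [27, -8]]
... * rho(a^-1) = [[10, -3], [27, -8]]  ->  [[19, -6], [54, -17]]
... * rho(b^-1) = [[-2, -3], [-3, -5]]  ->  [[-20, -27], [-57, -77]]
... * rho(a) = [[-8, 3], [-27, 10]]  ->  [[889, -330], [2535, -941]]
... * rho(b^-1) = [[-2, -3], [-3, -5]]  ->  [[-788, -1017], [-2247, -2900]]
... * rho(a^-1) = [[10, -3], [27, -8]]  ->  [[-35339, 10500], [-100770, 29941]]
... * rho(b^-1) = [[-2, -3], [-3, -5]]  ->  [[39178, 53517], [111717, 152605]]
... * rho(a^-1) = [[10, -3], [27, -8]]  ->  [[1836739, -545670], [5237505, -1555991]]
... * rho(a^-1) = [[10, -3], [27, -8]]  ->  [[3634300, -1144857], [10363293, -3264587]]
tr = 3634300 + -3264587 = 369713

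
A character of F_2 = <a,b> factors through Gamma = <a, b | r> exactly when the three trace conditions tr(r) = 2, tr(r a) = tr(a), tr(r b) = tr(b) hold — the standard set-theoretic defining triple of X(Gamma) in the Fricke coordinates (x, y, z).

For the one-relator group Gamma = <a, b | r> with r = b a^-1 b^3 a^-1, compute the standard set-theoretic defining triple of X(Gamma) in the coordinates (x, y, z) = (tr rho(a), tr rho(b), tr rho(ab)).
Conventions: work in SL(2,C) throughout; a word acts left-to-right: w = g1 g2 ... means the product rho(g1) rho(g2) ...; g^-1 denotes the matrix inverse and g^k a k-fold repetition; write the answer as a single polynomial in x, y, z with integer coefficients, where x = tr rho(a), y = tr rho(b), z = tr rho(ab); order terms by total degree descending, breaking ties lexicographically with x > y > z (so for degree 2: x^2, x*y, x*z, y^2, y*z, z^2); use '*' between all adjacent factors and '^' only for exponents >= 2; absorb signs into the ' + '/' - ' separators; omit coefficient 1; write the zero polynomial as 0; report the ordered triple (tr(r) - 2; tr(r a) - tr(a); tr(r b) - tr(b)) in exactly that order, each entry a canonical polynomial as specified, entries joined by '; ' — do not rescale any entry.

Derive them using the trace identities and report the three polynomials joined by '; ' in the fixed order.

x^2*y^4 - 2*x*y^3*z - 2*x^2*y^2 + y^2*z^2 + 3*x*y*z - y^2 - z^2; x*y^4 - y^3*z - 3*x*y^2 + 2*y*z; x^2*y^5 - 2*x*y^4*z - 3*x^2*y^3 + y^3*z^2 + 4*x*y^2*z + 2*x^2*y - y*z^2 - x*z - 2*y

tr(b^2) = tr(b)*tr(b) - tr(1)   [square of b] = y^2 - 2
tr(b^3) = tr(b)*tr(b^2) - tr(b)   [square of b] = y^3 - 3*y
tr(b^4) = tr(b)*tr(b^3) - tr(b^2)   [square of b] = y^4 - 4*y^2 + 2
tr(a b^2) = tr(b)*tr(a b) - tr(a)   [square of b] = y*z - x
tr(b^2 a b) = tr(b)*tr(a b^2) - tr(a b)   [square of b] = y^2*z - x*y - z
tr(b^4 a) = tr(b)*tr(b^2 a b) - tr(b^2 a)   [square of b] = y^3*z - x*y^2 - 2*y*z + x
tr(b^3 a^-1 b) = tr(b^4)*tr(a) - tr(b^4 a)   [inverse elimination on a] = x*y^4 - y^3*z - 3*x*y^2 + 2*y*z + x
tr(a b a b) = tr(b a)*tr(b a) - tr(1)   [split at a repeated b] = z^2 - 2
tr(a b a) = tr(a)*tr(b a) - tr(b)   [square of a] = x*z - y
tr(b a b a b) = tr(b)*tr(a b a b) - tr(a b a)   [square of b] = y*z^2 - x*z - y
tr(b a b^3 a) = tr(b)*tr(b a b a b) - tr(b a b a)   [square of b] = y^2*z^2 - x*y*z - y^2 - z^2 + 2
tr(b^3 a^-1 b a) = tr(b a b^3)*tr(a) - tr(b a b^3 a)   [inverse elimination on a] = x*y^3*z - x^2*y^2 - y^2*z^2 - x*y*z + x^2 + y^2 + z^2 - 2
tr(b a^-1 b^3 a^-1) = tr(b^3 a^-1 b)*tr(a) - tr(b^3 a^-1 b a)   [inverse elimination on a] = x^2*y^4 - 2*x*y^3*z - 2*x^2*y^2 + y^2*z^2 + 3*x*y*z - y^2 - z^2 + 2
tr(b^5) = tr(b)*tr(b^4) - tr(b^3) = y^5 - 5*y^3 + 5*y
tr(b^5 a) = tr(b)*tr(b^2 a b^2) - tr(b^2 a b) = y^4*z - x*y^3 - 3*y^2*z + 2*x*y + z
tr(b^2 a^-1 b^3) = tr(b^5)*tr(a) - tr(b^5 a) = x*y^5 - y^4*z - 4*x*y^3 + 3*y^2*z + 3*x*y - z
tr(a b^3 a) = tr(a)*tr(b^3 a) - tr(b^3) = x*y^2*z - x^2*y - y^3 - x*z + 3*y
tr(b^3 a b^2 a) = tr(b)*tr(a b^3 a b) - tr(a b^3 a) = y^3*z^2 - 2*x*y^2*z + x^2*y - y*z^2 + x*z - y
tr(b^2 a^-1 b^3 a) = tr(b^3 a b^2)*tr(a) - tr(b^3 a b^2 a) = x*y^4*z - x^2*y^3 - y^3*z^2 - x*y^2*z + x^2*y + y*z^2 + y
tr(b a^-1 b^3 a^-1 b) = tr(b^2 a^-1 b^3)*tr(a) - tr(b^2 a^-1 b^3 a) = x^2*y^5 - 2*x*y^4*z - 3*x^2*y^3 + y^3*z^2 + 4*x*y^2*z + 2*x^2*y - y*z^2 - x*z - y
assemble the triple (tr(r) - 2; tr(r a) - x; tr(r b) - y)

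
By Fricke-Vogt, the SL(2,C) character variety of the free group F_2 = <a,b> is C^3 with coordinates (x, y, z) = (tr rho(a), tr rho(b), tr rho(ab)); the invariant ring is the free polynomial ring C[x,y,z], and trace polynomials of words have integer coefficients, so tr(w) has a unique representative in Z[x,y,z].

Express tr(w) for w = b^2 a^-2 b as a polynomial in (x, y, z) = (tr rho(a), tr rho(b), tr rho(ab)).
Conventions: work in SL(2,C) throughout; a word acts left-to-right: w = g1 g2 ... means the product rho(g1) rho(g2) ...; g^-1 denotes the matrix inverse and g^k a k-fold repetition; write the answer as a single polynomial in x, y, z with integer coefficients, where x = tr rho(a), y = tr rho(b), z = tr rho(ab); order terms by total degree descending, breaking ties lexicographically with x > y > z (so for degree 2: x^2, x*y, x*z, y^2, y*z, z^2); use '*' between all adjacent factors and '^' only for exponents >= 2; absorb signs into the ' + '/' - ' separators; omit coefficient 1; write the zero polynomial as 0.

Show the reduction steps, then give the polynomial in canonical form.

x^2*y^3 - x*y^2*z - 2*x^2*y - y^3 + x*z + 3*y

next, trace(b^2) = trace(b)*trace(b) - trace(1) = y^2 - 2
next, trace(b^3) = trace(b)*trace(b^2) - trace(b) = y^3 - 3*y
next, trace(b a b) = trace(b)*trace(a b) - trace(a) = y*z - x
trace(b^3 a) = trace(b)*trace(b a b) - trace(b a) = y^2*z - x*y - z
and trace(b^3 a^-1) = trace(b^3)*trace(a) - trace(b^3 a) = x*y^3 - y^2*z - 2*x*y + z
next, trace(b^2 a^-2 b) = trace(b^3 a^-1)*trace(a) - trace(b^3) = x^2*y^3 - x*y^2*z - 2*x^2*y - y^3 + x*z + 3*y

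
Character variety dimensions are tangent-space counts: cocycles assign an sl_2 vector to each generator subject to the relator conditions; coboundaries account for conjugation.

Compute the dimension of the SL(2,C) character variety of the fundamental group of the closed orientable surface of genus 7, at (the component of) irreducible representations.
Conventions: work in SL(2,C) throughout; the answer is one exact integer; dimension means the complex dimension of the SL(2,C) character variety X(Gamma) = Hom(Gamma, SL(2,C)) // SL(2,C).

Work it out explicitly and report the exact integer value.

36

Gamma = pi_1(Sigma_7) = < a_1, b_1, ..., a_7, b_7 | prod [a_i, b_i] > has 2g = 14 generators and 1 relator.
Unconstrained cocycle data is one sl_2 vector per generator (42 dimensions), cut by the relator condition d_2(z) = 0.
d_2 is surjective at irreducible rho (its cokernel H^2 is dual to H^0 = 0), so dim Z^1 = 42 - 3 = 39.
As always at irreducible rho, dim B^1 = 3.
dim H^1 = 39 - 3 = 36 = dim X.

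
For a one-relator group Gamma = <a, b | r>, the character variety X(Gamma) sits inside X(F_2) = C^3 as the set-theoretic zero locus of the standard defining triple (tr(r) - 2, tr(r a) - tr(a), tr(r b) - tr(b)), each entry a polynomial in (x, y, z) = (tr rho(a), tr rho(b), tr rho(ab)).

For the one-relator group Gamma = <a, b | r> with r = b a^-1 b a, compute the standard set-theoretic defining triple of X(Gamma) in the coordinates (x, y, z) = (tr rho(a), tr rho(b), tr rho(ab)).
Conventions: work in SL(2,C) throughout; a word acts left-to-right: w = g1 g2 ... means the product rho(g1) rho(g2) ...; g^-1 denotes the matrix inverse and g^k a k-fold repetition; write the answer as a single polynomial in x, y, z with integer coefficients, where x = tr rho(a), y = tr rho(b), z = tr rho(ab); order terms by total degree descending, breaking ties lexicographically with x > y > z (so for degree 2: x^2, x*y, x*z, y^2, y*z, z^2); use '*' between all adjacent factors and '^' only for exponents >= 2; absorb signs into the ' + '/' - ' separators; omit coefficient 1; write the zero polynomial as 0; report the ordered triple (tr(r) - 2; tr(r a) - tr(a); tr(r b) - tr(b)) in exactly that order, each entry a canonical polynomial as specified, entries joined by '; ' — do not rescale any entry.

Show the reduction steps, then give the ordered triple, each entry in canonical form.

trace(b a b) = trace(b) trace(a b) - trace(a)   [square of b] = y*z - x
trace(b a b a) = trace(b a) trace(b a) - trace(1)   [split at a repeated b] = z^2 - 2
trace(b a^-1 b a) = trace(b a b) trace(a) - trace(b a b a)   [inverse elimination on a] = x*y*z - x^2 - z^2 + 2
trace(a^2 b) = trace(a) trace(b a) - trace(b)  (reduce the a square) = x*z - y
trace(a^2) = trace(a) trace(a) - trace(1)  (reduce the a square) = x^2 - 2
so trace(b a^2 b) = trace(b) trace(a^2 b) - trace(a^2)  (reduce the b square) = x*y*z - x^2 - y^2 + 2
so trace(b a^2 b a) = trace(a) trace(b a b a) - trace(b a b)  (reduce the a square) = x*z^2 - y*z - x
trace(b a^-1 b a^2) = trace(b a^2 b) trace(a) - trace(b a^2 b a)  (eliminate a^-1) = x^2*y*z - x^3 - x*y^2 - x*z^2 + y*z + 3*x
trace(b a b^2) = trace(b) trace(b a b) - trace(b a) = y^2*z - x*y - z
trace(b a b^2 a) = trace(b) trace(a b a b) - trace(a b a) = y*z^2 - x*z - y
trace(b a^-1 b a b) = trace(b a b^2) trace(a) - trace(b a b^2 a) = x*y^2*z - x^2*y - y*z^2 + y
assemble the triple (trace(r) - 2; trace(r a) - x; trace(r b) - y)

x*y*z - x^2 - z^2; x^2*y*z - x^3 - x*y^2 - x*z^2 + y*z + 2*x; x*y^2*z - x^2*y - y*z^2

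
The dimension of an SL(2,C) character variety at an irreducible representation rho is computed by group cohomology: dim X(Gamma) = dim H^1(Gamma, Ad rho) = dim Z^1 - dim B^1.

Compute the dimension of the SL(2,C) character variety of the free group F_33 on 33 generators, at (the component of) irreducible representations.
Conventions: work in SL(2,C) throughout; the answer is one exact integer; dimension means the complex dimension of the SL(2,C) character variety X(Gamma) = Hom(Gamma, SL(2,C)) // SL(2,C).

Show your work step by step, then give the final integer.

96

Gamma = F_33 has 33 generators and no relators.
So Z^1 = (sl_2)^33 in full: dim Z^1 = 99.
At an irreducible rho the centralizer of the image in sl_2 is 0, so the coboundary map sl_2 -> Z^1 is injective: dim B^1 = 3.
Therefore dim X = 99 - 3 = 96.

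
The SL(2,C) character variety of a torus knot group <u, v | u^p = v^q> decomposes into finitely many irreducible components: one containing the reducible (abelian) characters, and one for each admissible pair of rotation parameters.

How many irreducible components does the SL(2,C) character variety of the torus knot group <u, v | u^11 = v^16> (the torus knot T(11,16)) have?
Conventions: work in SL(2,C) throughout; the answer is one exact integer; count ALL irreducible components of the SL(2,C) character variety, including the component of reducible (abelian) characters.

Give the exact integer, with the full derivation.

76

In the torus knot group T(11,16), u^11 = v^16 is central, so an irreducible representation sends it to +I or -I (Schur).
So on each irreducible component the traces are pinned: tr(u) = 2*cos(pi*alpha/11) with 1 <= alpha <= 10, tr(v) = 2*cos(pi*beta/16) with 1 <= beta <= 15.
Consistency of u^11 = (-1)^alpha I with v^16 = (-1)^beta I forces alpha = beta (mod 2).
Enumerate parity-matched pairs: 5*8 odd-odd plus 5*7 even-even gives 75.
That is 75 components of irreducible characters, and with the reducible (abelian) component the total is 76.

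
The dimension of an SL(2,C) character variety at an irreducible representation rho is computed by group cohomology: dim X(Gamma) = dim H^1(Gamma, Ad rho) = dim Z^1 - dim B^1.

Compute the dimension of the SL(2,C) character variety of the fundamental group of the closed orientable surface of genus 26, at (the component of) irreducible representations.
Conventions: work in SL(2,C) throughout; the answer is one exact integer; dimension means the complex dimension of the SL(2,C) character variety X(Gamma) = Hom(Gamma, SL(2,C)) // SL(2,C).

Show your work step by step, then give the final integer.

150

The genus-26 surface group: 2g = 52 generators, one relator prod [a_i, b_i].
Unconstrained cocycle data is one sl_2 vector per generator (156 dimensions), cut by the relator condition d_2(z) = 0.
d_2 is surjective at irreducible rho (its cokernel H^2 is dual to H^0 = 0), so dim Z^1 = 156 - 3 = 153.
As always at irreducible rho, dim B^1 = 3.
dim H^1 = 153 - 3 = 150 = dim X.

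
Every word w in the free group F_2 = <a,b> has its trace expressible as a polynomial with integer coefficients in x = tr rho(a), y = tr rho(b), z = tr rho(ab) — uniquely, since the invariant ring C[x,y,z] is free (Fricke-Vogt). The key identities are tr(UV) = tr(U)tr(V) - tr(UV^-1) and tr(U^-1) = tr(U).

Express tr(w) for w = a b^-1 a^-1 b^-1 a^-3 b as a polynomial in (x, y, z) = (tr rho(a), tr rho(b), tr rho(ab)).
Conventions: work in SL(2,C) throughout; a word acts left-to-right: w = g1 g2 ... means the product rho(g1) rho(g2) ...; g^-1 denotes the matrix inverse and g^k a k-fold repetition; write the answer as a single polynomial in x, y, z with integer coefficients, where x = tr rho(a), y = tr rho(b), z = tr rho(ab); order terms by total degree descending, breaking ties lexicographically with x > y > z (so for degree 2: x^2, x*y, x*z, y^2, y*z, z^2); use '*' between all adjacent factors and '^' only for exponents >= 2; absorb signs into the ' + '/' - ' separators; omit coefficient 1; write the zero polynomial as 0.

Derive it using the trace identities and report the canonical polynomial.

tr(b a b) = tr(b)*tr(a b) - tr(a)  (reduce the b square) = y*z - x
tr(b a b a) = tr(a b)*tr(a b) - tr(1)  (split on a) = z^2 - 2
reduce: tr(a^-1 b a b) = tr(b a b)*tr(a) - tr(b a b a)  (eliminate a^-1) = x*y*z - x^2 - z^2 + 2
reduce: tr(a^-1 b a b^-1) = tr(a^-1 b a)*tr(b) - tr(a^-1 b a b)  (eliminate b^-1) = -x*y*z + x^2 + y^2 + z^2 - 2
so tr(b^-1 a^-2 b a) = tr(a^-1 b a b^-1)*tr(a) - tr(a^-1 b a b^-1 a)  (eliminate a^-1) = -x^2*y*z + x^3 + x*y^2 + x*z^2 - 3*x
tr(a^-1 b) = tr(b)*tr(a) - tr(b a)  (eliminate a^-1) = x*y - z
tr(a^-1 b a b^-2 a^-1) = tr(b^-1 a^-2 b a)*tr(b) - tr(b^-1 a^-2 b a b)  (eliminate b^-1) = -x^2*y^2*z + x^3*y + x*y^3 + x*y*z^2 - 4*x*y + z
so tr(a^-1 b a b^-2) = tr(a^-1 b a b^-1)*tr(b) - tr(a^-1 b a)  (eliminate b^-1) = -x*y^2*z + x^2*y + y^3 + y*z^2 - 3*y
tr(b^-1 a^-3 b a b^-1) = tr(a^-1 b a b^-2 a^-1)*tr(a) - tr(a^-1 b a b^-2)  (eliminate a^-1) = -x^3*y^2*z + x^4*y + x^2*y^3 + x^2*y*z^2 + x*y^2*z - 5*x^2*y - y^3 - y*z^2 + x*z + 3*y
tr(b^2) = tr(b)*tr(b) - tr(1)  (reduce the b square) = y^2 - 2
tr(a b^2 a) = tr(a)*tr(b^2 a) - tr(b^2)  (reduce the a square) = x*y*z - x^2 - y^2 + 2
tr(a b a) = tr(a)*tr(b a) - tr(b)  (reduce the a square) = x*z - y
tr(a b^2 a b) = tr(b)*tr(a b a b) - tr(a b a)  (reduce the b square) = y*z^2 - x*z - y
so tr(b a b^-1 a b) = tr(a b^2 a)*tr(b) - tr(a b^2 a b)  (eliminate b^-1) = x*y^2*z - x^2*y - y^3 - y*z^2 + x*z + 3*y
reduce: tr(a b a b a) = tr(a)*tr(b a b a) - tr(b a b)  (reduce the a square) = x*z^2 - y*z - x
tr(a b a b a b) = tr(b a)*tr(b a b a) - tr(b^-1 a^-1)  (split on b) = z^3 - 3*z
so tr(b a b^-1 a b a) = tr(a b a b a)*tr(b) - tr(a b a b a b)  (eliminate b^-1) = x*y*z^2 - y^2*z - z^3 - x*y + 3*z
tr(a^-1 b a b^-1 a b) = tr(b a b^-1 a b)*tr(a) - tr(b a b^-1 a b a)  (eliminate a^-1) = x^2*y^2*z - x^3*y - x*y^3 - 2*x*y*z^2 + x^2*z + y^2*z + z^3 + 4*x*y - 3*z
tr(a^-2 b a b^-1 a b) = tr(a^-1 b a b^-1 a b)*tr(a) - tr(a^-1 b a b^-1 a b a)  (eliminate a^-1) = x^3*y^2*z - x^4*y - x^2*y^3 - 2*x^2*y*z^2 + x^3*z + x*z^3 + 5*x^2*y + y^3 + y*z^2 - 4*x*z - 3*y
tr(a^-1 b a b^-1 a b^-1 a^-1) = tr(a^-2 b a b^-1 a)*tr(b) - tr(a^-2 b a b^-1 a b)  (eliminate b^-1) = -x^3*y^2*z + x^4*y + x^2*y^3 + 2*x^2*y*z^2 - x^3*z - x*y^2*z - x*z^3 - 4*x^2*y + 4*x*z + y
tr(a^2) = tr(a)*tr(a) - tr(1)  (reduce the a square) = x^2 - 2
tr(a b a^2) = tr(a)*tr(a b a) - tr(a b)  (reduce the a square) = x^2*z - x*y - z
tr(b a^2 b^-1 a) = tr(a b a^2)*tr(b) - tr(a b a^2 b)  (eliminate b^-1) = x^2*y*z - x*y^2 - x*z^2 + x
tr(a b^-1 a^-1 b a) = tr(b a^2 b^-1)*tr(a) - tr(b a^2 b^-1 a)  (eliminate a^-1) = -x^2*y*z + x^3 + x*y^2 + x*z^2 - 3*x
so tr(a b^-1 a^-1 b a b) = tr(b a b a b^-1)*tr(a) - tr(b a b a b^-1 a)  (eliminate a^-1) = -x*y*z^2 + x^2*z + y^2*z + z^3 - 3*z
reduce: tr(a^-1 b a b^-1 a b^-1) = tr(a b^-1 a^-1 b a)*tr(b) - tr(a b^-1 a^-1 b a b)  (eliminate b^-1) = -x^2*y^2*z + x^3*y + x*y^3 + 2*x*y*z^2 - x^2*z - y^2*z - z^3 - 3*x*y + 3*z
so tr(b^-1 a^-3 b a b^-1 a) = tr(a^-1 b a b^-1 a b^-1 a^-1)*tr(a) - tr(a^-1 b a b^-1 a b^-1)  (eliminate a^-1) = -x^4*y^2*z + x^5*y + x^3*y^3 + 2*x^3*y*z^2 - x^4*z - x^2*z^3 - 5*x^3*y - x*y^3 - 2*x*y*z^2 + 5*x^2*z + y^2*z + z^3 + 4*x*y - 3*z
reduce: tr(a b^-1 a^-1 b^-1 a^-3 b) = tr(b^-1 a^-3 b a b^-1)*tr(a) - tr(b^-1 a^-3 b a b^-1 a)  (eliminate a^-1) = -x^3*y*z^2 + x^4*z + x^2*y^2*z + x^2*z^3 + x*y*z^2 - 4*x^2*z - y^2*z - z^3 - x*y + 3*z

-x^3*y*z^2 + x^4*z + x^2*y^2*z + x^2*z^3 + x*y*z^2 - 4*x^2*z - y^2*z - z^3 - x*y + 3*z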